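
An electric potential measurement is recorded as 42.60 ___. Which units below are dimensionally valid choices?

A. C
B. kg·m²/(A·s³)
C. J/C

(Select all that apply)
B, C

electric potential has SI base units: kg * m^2 / (A * s^3)

Checking each option against kg * m^2 / (A * s^3):
  A. C: ✗ does not match
  B. kg·m²/(A·s³): ✓ matches
  C. J/C: ✓ matches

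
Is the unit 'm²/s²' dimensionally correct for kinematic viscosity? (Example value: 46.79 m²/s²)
No

kinematic viscosity has SI base units: m^2 / s
m²/s² does NOT reduce to m^2 / s; a valid unit for kinematic viscosity would be e.g. m²/s.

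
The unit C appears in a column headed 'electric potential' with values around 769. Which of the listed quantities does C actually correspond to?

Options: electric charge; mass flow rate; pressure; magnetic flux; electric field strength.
electric charge

electric potential should have units dimensionally equivalent to kg * m^2 / (A * s^3) (e.g. V).
The given unit 'C' reduces to A * s. Of the listed options, that is the dimensionality of electric charge.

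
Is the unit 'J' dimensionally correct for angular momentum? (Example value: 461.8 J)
No

angular momentum has SI base units: kg * m^2 / s
J does NOT reduce to kg * m^2 / s; a valid unit for angular momentum would be e.g. kg·m²/s.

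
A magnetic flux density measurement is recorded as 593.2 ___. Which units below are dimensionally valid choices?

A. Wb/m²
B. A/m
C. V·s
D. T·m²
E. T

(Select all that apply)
A, E

magnetic flux density has SI base units: kg / (A * s^2)

Checking each option against kg / (A * s^2):
  A. Wb/m²: ✓ matches
  B. A/m: ✗ does not match
  C. V·s: ✗ does not match
  D. T·m²: ✗ does not match
  E. T: ✓ matches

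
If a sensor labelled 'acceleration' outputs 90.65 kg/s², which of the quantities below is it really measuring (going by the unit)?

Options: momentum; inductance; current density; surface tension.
surface tension

acceleration should have units dimensionally equivalent to m / s^2 (e.g. m/s²).
The given unit 'kg/s²' reduces to kg / s^2. Of the listed options, that is the dimensionality of surface tension.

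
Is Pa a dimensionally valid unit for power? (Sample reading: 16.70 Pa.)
No

power has SI base units: kg * m^2 / s^3
Pa does NOT reduce to kg * m^2 / s^3; a valid unit for power would be e.g. W.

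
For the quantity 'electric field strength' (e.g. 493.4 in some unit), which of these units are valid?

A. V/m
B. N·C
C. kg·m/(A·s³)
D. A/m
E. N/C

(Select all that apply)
A, C, E

electric field strength has SI base units: kg * m / (A * s^3)

Checking each option against kg * m / (A * s^3):
  A. V/m: ✓ matches
  B. N·C: ✗ does not match
  C. kg·m/(A·s³): ✓ matches
  D. A/m: ✗ does not match
  E. N/C: ✓ matches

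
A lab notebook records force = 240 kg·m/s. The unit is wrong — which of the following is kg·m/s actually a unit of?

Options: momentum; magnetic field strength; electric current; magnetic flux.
momentum

force should have units dimensionally equivalent to kg * m / s^2 (e.g. N).
The given unit 'kg·m/s' reduces to kg * m / s. Of the listed options, that is the dimensionality of momentum.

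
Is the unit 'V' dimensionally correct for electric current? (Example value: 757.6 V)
No

electric current has SI base units: A
V does NOT reduce to A; a valid unit for electric current would be e.g. A.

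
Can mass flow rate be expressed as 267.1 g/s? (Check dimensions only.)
Yes

mass flow rate has SI base units: kg / s
g/s reduces to the same SI base units, so it is a valid unit for mass flow rate.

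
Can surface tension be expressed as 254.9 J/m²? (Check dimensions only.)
Yes

surface tension has SI base units: kg / s^2
J/m² reduces to the same SI base units, so it is a valid unit for surface tension.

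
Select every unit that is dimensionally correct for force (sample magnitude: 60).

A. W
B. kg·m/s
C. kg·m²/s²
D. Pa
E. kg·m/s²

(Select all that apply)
E

force has SI base units: kg * m / s^2

Checking each option against kg * m / s^2:
  A. W: ✗ does not match
  B. kg·m/s: ✗ does not match
  C. kg·m²/s²: ✗ does not match
  D. Pa: ✗ does not match
  E. kg·m/s²: ✓ matches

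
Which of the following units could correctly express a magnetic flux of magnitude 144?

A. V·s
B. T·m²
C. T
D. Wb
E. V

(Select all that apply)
A, B, D

magnetic flux has SI base units: kg * m^2 / (A * s^2)

Checking each option against kg * m^2 / (A * s^2):
  A. V·s: ✓ matches
  B. T·m²: ✓ matches
  C. T: ✗ does not match
  D. Wb: ✓ matches
  E. V: ✗ does not match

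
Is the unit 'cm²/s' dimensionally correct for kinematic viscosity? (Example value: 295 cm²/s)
Yes

kinematic viscosity has SI base units: m^2 / s
cm²/s reduces to the same SI base units, so it is a valid unit for kinematic viscosity.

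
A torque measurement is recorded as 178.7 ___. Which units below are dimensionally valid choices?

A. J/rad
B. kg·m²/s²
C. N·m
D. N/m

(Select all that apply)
A, B, C

torque has SI base units: kg * m^2 / s^2

Checking each option against kg * m^2 / s^2:
  A. J/rad: ✓ matches
  B. kg·m²/s²: ✓ matches
  C. N·m: ✓ matches
  D. N/m: ✗ does not match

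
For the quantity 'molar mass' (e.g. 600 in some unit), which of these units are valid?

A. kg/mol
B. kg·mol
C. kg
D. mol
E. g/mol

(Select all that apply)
A, E

molar mass has SI base units: kg / mol

Checking each option against kg / mol:
  A. kg/mol: ✓ matches
  B. kg·mol: ✗ does not match
  C. kg: ✗ does not match
  D. mol: ✗ does not match
  E. g/mol: ✓ matches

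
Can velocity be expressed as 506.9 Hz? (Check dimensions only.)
No

velocity has SI base units: m / s
Hz does NOT reduce to m / s; a valid unit for velocity would be e.g. m/s.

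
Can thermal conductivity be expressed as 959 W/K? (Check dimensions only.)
No

thermal conductivity has SI base units: kg * m / (s^3 * K)
W/K does NOT reduce to kg * m / (s^3 * K); a valid unit for thermal conductivity would be e.g. W/(m·K).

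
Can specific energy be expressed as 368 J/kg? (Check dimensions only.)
Yes

specific energy has SI base units: m^2 / s^2
J/kg reduces to the same SI base units, so it is a valid unit for specific energy.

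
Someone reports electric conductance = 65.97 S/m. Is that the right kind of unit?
No

electric conductance has SI base units: A^2 * s^3 / (kg * m^2)
S/m does NOT reduce to A^2 * s^3 / (kg * m^2); a valid unit for electric conductance would be e.g. S.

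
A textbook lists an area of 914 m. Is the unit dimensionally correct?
No

area has SI base units: m^2
m does NOT reduce to m^2; a valid unit for area would be e.g. m².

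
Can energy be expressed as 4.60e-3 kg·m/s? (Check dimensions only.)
No

energy has SI base units: kg * m^2 / s^2
kg·m/s does NOT reduce to kg * m^2 / s^2; a valid unit for energy would be e.g. J.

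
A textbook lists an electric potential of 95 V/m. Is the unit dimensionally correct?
No

electric potential has SI base units: kg * m^2 / (A * s^3)
V/m does NOT reduce to kg * m^2 / (A * s^3); a valid unit for electric potential would be e.g. V.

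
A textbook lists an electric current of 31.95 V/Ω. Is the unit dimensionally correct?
Yes

electric current has SI base units: A
V/Ω reduces to the same SI base units, so it is a valid unit for electric current.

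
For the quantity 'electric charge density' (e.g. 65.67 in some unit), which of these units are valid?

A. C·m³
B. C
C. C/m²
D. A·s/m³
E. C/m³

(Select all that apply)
D, E

electric charge density has SI base units: A * s / m^3

Checking each option against A * s / m^3:
  A. C·m³: ✗ does not match
  B. C: ✗ does not match
  C. C/m²: ✗ does not match
  D. A·s/m³: ✓ matches
  E. C/m³: ✓ matches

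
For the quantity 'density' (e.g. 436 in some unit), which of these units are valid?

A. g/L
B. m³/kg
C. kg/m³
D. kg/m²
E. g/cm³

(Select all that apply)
A, C, E

density has SI base units: kg / m^3

Checking each option against kg / m^3:
  A. g/L: ✓ matches
  B. m³/kg: ✗ does not match
  C. kg/m³: ✓ matches
  D. kg/m²: ✗ does not match
  E. g/cm³: ✓ matches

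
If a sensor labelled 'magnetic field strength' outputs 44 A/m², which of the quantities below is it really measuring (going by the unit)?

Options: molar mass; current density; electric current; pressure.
current density

magnetic field strength should have units dimensionally equivalent to A / m (e.g. A/m).
The given unit 'A/m²' reduces to A / m^2. Of the listed options, that is the dimensionality of current density.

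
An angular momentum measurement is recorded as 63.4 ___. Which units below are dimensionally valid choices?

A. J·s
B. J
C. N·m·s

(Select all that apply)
A, C

angular momentum has SI base units: kg * m^2 / s

Checking each option against kg * m^2 / s:
  A. J·s: ✓ matches
  B. J: ✗ does not match
  C. N·m·s: ✓ matches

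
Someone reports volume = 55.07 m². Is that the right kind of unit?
No

volume has SI base units: m^3
m² does NOT reduce to m^3; a valid unit for volume would be e.g. m³.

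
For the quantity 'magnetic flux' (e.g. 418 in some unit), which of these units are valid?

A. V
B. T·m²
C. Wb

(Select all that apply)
B, C

magnetic flux has SI base units: kg * m^2 / (A * s^2)

Checking each option against kg * m^2 / (A * s^2):
  A. V: ✗ does not match
  B. T·m²: ✓ matches
  C. Wb: ✓ matches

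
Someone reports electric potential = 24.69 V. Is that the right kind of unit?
Yes

electric potential has SI base units: kg * m^2 / (A * s^3)
V reduces to the same SI base units, so it is a valid unit for electric potential.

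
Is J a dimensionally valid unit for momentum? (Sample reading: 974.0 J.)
No

momentum has SI base units: kg * m / s
J does NOT reduce to kg * m / s; a valid unit for momentum would be e.g. kg·m/s.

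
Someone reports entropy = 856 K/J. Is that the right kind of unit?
No

entropy has SI base units: kg * m^2 / (s^2 * K)
K/J does NOT reduce to kg * m^2 / (s^2 * K); a valid unit for entropy would be e.g. J/K.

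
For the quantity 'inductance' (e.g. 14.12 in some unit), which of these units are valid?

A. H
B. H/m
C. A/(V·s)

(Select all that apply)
A

inductance has SI base units: kg * m^2 / (A^2 * s^2)

Checking each option against kg * m^2 / (A^2 * s^2):
  A. H: ✓ matches
  B. H/m: ✗ does not match
  C. A/(V·s): ✗ does not match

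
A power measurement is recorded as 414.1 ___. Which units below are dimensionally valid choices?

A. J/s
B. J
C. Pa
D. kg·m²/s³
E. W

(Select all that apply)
A, D, E

power has SI base units: kg * m^2 / s^3

Checking each option against kg * m^2 / s^3:
  A. J/s: ✓ matches
  B. J: ✗ does not match
  C. Pa: ✗ does not match
  D. kg·m²/s³: ✓ matches
  E. W: ✓ matches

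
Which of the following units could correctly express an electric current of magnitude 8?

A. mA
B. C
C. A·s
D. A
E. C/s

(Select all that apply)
A, D, E

electric current has SI base units: A

Checking each option against A:
  A. mA: ✓ matches
  B. C: ✗ does not match
  C. A·s: ✗ does not match
  D. A: ✓ matches
  E. C/s: ✓ matches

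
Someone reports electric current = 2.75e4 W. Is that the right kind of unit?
No

electric current has SI base units: A
W does NOT reduce to A; a valid unit for electric current would be e.g. A.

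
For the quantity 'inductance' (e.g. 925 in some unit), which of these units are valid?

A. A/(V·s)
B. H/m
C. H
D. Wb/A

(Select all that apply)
C, D

inductance has SI base units: kg * m^2 / (A^2 * s^2)

Checking each option against kg * m^2 / (A^2 * s^2):
  A. A/(V·s): ✗ does not match
  B. H/m: ✗ does not match
  C. H: ✓ matches
  D. Wb/A: ✓ matches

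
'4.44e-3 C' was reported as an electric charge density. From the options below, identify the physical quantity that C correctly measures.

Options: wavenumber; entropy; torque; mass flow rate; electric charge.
electric charge

electric charge density should have units dimensionally equivalent to A * s / m^3 (e.g. C/m³).
The given unit 'C' reduces to A * s. Of the listed options, that is the dimensionality of electric charge.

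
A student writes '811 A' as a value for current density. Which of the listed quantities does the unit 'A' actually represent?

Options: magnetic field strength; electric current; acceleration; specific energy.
electric current

current density should have units dimensionally equivalent to A / m^2 (e.g. A/m²).
The given unit 'A' reduces to A. Of the listed options, that is the dimensionality of electric current.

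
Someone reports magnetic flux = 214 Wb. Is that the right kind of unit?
Yes

magnetic flux has SI base units: kg * m^2 / (A * s^2)
Wb reduces to the same SI base units, so it is a valid unit for magnetic flux.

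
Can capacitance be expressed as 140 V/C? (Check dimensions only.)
No

capacitance has SI base units: A^2 * s^4 / (kg * m^2)
V/C does NOT reduce to A^2 * s^4 / (kg * m^2); a valid unit for capacitance would be e.g. F.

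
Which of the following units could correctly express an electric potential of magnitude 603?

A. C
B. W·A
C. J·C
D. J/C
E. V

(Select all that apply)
D, E

electric potential has SI base units: kg * m^2 / (A * s^3)

Checking each option against kg * m^2 / (A * s^3):
  A. C: ✗ does not match
  B. W·A: ✗ does not match
  C. J·C: ✗ does not match
  D. J/C: ✓ matches
  E. V: ✓ matches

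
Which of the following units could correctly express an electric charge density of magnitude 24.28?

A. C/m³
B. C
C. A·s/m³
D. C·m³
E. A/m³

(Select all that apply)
A, C

electric charge density has SI base units: A * s / m^3

Checking each option against A * s / m^3:
  A. C/m³: ✓ matches
  B. C: ✗ does not match
  C. A·s/m³: ✓ matches
  D. C·m³: ✗ does not match
  E. A/m³: ✗ does not match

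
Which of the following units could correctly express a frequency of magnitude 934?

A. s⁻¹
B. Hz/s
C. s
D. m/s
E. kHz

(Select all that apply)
A, E

frequency has SI base units: 1 / s

Checking each option against 1 / s:
  A. s⁻¹: ✓ matches
  B. Hz/s: ✗ does not match
  C. s: ✗ does not match
  D. m/s: ✗ does not match
  E. kHz: ✓ matches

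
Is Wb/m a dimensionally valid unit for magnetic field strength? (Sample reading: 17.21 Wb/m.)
No

magnetic field strength has SI base units: A / m
Wb/m does NOT reduce to A / m; a valid unit for magnetic field strength would be e.g. A/m.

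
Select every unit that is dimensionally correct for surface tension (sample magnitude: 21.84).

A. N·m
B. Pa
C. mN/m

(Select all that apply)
C

surface tension has SI base units: kg / s^2

Checking each option against kg / s^2:
  A. N·m: ✗ does not match
  B. Pa: ✗ does not match
  C. mN/m: ✓ matches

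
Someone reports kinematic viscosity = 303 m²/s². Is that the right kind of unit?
No

kinematic viscosity has SI base units: m^2 / s
m²/s² does NOT reduce to m^2 / s; a valid unit for kinematic viscosity would be e.g. m²/s.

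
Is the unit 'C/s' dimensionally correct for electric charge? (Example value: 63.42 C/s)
No

electric charge has SI base units: A * s
C/s does NOT reduce to A * s; a valid unit for electric charge would be e.g. C.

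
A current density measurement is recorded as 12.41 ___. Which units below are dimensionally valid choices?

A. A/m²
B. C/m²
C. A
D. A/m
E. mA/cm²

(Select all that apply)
A, E

current density has SI base units: A / m^2

Checking each option against A / m^2:
  A. A/m²: ✓ matches
  B. C/m²: ✗ does not match
  C. A: ✗ does not match
  D. A/m: ✗ does not match
  E. mA/cm²: ✓ matches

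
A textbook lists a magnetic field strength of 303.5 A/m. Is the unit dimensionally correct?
Yes

magnetic field strength has SI base units: A / m
A/m reduces to the same SI base units, so it is a valid unit for magnetic field strength.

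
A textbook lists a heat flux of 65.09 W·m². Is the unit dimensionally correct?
No

heat flux has SI base units: kg / s^3
W·m² does NOT reduce to kg / s^3; a valid unit for heat flux would be e.g. W/m².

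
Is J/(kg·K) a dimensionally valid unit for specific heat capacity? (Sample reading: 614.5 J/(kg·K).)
Yes

specific heat capacity has SI base units: m^2 / (s^2 * K)
J/(kg·K) reduces to the same SI base units, so it is a valid unit for specific heat capacity.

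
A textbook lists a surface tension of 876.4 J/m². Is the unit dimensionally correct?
Yes

surface tension has SI base units: kg / s^2
J/m² reduces to the same SI base units, so it is a valid unit for surface tension.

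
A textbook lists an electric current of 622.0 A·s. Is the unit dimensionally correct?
No

electric current has SI base units: A
A·s does NOT reduce to A; a valid unit for electric current would be e.g. A.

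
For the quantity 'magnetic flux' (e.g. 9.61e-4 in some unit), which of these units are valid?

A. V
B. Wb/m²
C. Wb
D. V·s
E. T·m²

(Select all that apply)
C, D, E

magnetic flux has SI base units: kg * m^2 / (A * s^2)

Checking each option against kg * m^2 / (A * s^2):
  A. V: ✗ does not match
  B. Wb/m²: ✗ does not match
  C. Wb: ✓ matches
  D. V·s: ✓ matches
  E. T·m²: ✓ matches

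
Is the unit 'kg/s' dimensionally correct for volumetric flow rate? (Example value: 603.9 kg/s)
No

volumetric flow rate has SI base units: m^3 / s
kg/s does NOT reduce to m^3 / s; a valid unit for volumetric flow rate would be e.g. m³/s.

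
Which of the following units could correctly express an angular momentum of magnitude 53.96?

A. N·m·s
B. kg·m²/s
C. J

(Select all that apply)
A, B

angular momentum has SI base units: kg * m^2 / s

Checking each option against kg * m^2 / s:
  A. N·m·s: ✓ matches
  B. kg·m²/s: ✓ matches
  C. J: ✗ does not match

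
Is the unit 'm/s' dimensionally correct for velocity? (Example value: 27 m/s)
Yes

velocity has SI base units: m / s
m/s reduces to the same SI base units, so it is a valid unit for velocity.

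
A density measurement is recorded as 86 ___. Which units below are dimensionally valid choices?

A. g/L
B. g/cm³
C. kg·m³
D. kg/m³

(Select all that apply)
A, B, D

density has SI base units: kg / m^3

Checking each option against kg / m^3:
  A. g/L: ✓ matches
  B. g/cm³: ✓ matches
  C. kg·m³: ✗ does not match
  D. kg/m³: ✓ matches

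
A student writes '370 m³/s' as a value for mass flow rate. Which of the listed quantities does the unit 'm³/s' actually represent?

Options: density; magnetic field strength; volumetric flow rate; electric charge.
volumetric flow rate

mass flow rate should have units dimensionally equivalent to kg / s (e.g. kg/s).
The given unit 'm³/s' reduces to m^3 / s. Of the listed options, that is the dimensionality of volumetric flow rate.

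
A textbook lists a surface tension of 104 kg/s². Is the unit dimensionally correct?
Yes

surface tension has SI base units: kg / s^2
kg/s² reduces to the same SI base units, so it is a valid unit for surface tension.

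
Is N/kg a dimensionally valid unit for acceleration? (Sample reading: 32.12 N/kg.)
Yes

acceleration has SI base units: m / s^2
N/kg reduces to the same SI base units, so it is a valid unit for acceleration.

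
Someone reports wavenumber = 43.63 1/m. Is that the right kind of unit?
Yes

wavenumber has SI base units: 1 / m
1/m reduces to the same SI base units, so it is a valid unit for wavenumber.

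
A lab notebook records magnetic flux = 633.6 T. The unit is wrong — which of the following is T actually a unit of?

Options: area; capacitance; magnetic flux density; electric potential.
magnetic flux density

magnetic flux should have units dimensionally equivalent to kg * m^2 / (A * s^2) (e.g. Wb).
The given unit 'T' reduces to kg / (A * s^2). Of the listed options, that is the dimensionality of magnetic flux density.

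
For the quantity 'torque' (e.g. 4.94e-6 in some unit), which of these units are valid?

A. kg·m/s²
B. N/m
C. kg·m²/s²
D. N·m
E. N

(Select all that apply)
C, D

torque has SI base units: kg * m^2 / s^2

Checking each option against kg * m^2 / s^2:
  A. kg·m/s²: ✗ does not match
  B. N/m: ✗ does not match
  C. kg·m²/s²: ✓ matches
  D. N·m: ✓ matches
  E. N: ✗ does not match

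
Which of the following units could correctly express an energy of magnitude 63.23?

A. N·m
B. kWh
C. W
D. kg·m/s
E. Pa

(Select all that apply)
A, B

energy has SI base units: kg * m^2 / s^2

Checking each option against kg * m^2 / s^2:
  A. N·m: ✓ matches
  B. kWh: ✓ matches
  C. W: ✗ does not match
  D. kg·m/s: ✗ does not match
  E. Pa: ✗ does not match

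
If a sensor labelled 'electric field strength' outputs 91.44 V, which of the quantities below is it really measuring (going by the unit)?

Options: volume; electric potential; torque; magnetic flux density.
electric potential

electric field strength should have units dimensionally equivalent to kg * m / (A * s^3) (e.g. V/m).
The given unit 'V' reduces to kg * m^2 / (A * s^3). Of the listed options, that is the dimensionality of electric potential.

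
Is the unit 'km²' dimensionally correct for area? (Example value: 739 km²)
Yes

area has SI base units: m^2
km² reduces to the same SI base units, so it is a valid unit for area.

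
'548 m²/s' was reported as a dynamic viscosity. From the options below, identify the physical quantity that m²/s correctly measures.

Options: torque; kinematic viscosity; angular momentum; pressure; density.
kinematic viscosity

dynamic viscosity should have units dimensionally equivalent to kg / (m * s) (e.g. Pa·s).
The given unit 'm²/s' reduces to m^2 / s. Of the listed options, that is the dimensionality of kinematic viscosity.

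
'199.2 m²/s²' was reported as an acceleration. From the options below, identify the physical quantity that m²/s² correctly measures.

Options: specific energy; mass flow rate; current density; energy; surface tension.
specific energy

acceleration should have units dimensionally equivalent to m / s^2 (e.g. m/s²).
The given unit 'm²/s²' reduces to m^2 / s^2. Of the listed options, that is the dimensionality of specific energy.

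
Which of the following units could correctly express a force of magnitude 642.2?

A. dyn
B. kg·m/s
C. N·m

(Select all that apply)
A

force has SI base units: kg * m / s^2

Checking each option against kg * m / s^2:
  A. dyn: ✓ matches
  B. kg·m/s: ✗ does not match
  C. N·m: ✗ does not match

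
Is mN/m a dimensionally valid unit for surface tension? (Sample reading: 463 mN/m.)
Yes

surface tension has SI base units: kg / s^2
mN/m reduces to the same SI base units, so it is a valid unit for surface tension.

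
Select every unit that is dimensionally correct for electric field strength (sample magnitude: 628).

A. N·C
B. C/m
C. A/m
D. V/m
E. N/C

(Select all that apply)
D, E

electric field strength has SI base units: kg * m / (A * s^3)

Checking each option against kg * m / (A * s^3):
  A. N·C: ✗ does not match
  B. C/m: ✗ does not match
  C. A/m: ✗ does not match
  D. V/m: ✓ matches
  E. N/C: ✓ matches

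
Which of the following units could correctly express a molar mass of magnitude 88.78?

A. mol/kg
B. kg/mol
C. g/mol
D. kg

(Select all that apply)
B, C

molar mass has SI base units: kg / mol

Checking each option against kg / mol:
  A. mol/kg: ✗ does not match
  B. kg/mol: ✓ matches
  C. g/mol: ✓ matches
  D. kg: ✗ does not match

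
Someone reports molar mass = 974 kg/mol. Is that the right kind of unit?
Yes

molar mass has SI base units: kg / mol
kg/mol reduces to the same SI base units, so it is a valid unit for molar mass.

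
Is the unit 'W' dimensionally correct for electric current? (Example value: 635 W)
No

electric current has SI base units: A
W does NOT reduce to A; a valid unit for electric current would be e.g. A.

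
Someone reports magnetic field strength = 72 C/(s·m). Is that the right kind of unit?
Yes

magnetic field strength has SI base units: A / m
C/(s·m) reduces to the same SI base units, so it is a valid unit for magnetic field strength.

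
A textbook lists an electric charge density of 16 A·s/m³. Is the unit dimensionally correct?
Yes

electric charge density has SI base units: A * s / m^3
A·s/m³ reduces to the same SI base units, so it is a valid unit for electric charge density.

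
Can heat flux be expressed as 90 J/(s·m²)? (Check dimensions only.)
Yes

heat flux has SI base units: kg / s^3
J/(s·m²) reduces to the same SI base units, so it is a valid unit for heat flux.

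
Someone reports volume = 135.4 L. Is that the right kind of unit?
Yes

volume has SI base units: m^3
L reduces to the same SI base units, so it is a valid unit for volume.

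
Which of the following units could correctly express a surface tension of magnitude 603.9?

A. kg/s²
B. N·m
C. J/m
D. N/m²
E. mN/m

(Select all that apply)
A, E

surface tension has SI base units: kg / s^2

Checking each option against kg / s^2:
  A. kg/s²: ✓ matches
  B. N·m: ✗ does not match
  C. J/m: ✗ does not match
  D. N/m²: ✗ does not match
  E. mN/m: ✓ matches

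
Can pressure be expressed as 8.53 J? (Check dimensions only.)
No

pressure has SI base units: kg / (m * s^2)
J does NOT reduce to kg / (m * s^2); a valid unit for pressure would be e.g. Pa.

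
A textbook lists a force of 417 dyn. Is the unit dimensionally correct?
Yes

force has SI base units: kg * m / s^2
dyn reduces to the same SI base units, so it is a valid unit for force.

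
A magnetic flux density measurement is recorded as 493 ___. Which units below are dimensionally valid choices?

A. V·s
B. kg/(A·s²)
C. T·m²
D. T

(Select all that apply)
B, D

magnetic flux density has SI base units: kg / (A * s^2)

Checking each option against kg / (A * s^2):
  A. V·s: ✗ does not match
  B. kg/(A·s²): ✓ matches
  C. T·m²: ✗ does not match
  D. T: ✓ matches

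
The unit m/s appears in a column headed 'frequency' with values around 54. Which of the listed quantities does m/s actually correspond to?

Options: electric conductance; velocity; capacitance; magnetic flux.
velocity

frequency should have units dimensionally equivalent to 1 / s (e.g. Hz).
The given unit 'm/s' reduces to m / s. Of the listed options, that is the dimensionality of velocity.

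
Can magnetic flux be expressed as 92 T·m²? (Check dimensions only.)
Yes

magnetic flux has SI base units: kg * m^2 / (A * s^2)
T·m² reduces to the same SI base units, so it is a valid unit for magnetic flux.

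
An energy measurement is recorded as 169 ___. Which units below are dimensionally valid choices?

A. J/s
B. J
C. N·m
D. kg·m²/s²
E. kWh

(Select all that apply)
B, C, D, E

energy has SI base units: kg * m^2 / s^2

Checking each option against kg * m^2 / s^2:
  A. J/s: ✗ does not match
  B. J: ✓ matches
  C. N·m: ✓ matches
  D. kg·m²/s²: ✓ matches
  E. kWh: ✓ matches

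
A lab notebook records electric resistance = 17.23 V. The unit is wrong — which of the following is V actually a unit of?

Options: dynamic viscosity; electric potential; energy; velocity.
electric potential

electric resistance should have units dimensionally equivalent to kg * m^2 / (A^2 * s^3) (e.g. Ω).
The given unit 'V' reduces to kg * m^2 / (A * s^3). Of the listed options, that is the dimensionality of electric potential.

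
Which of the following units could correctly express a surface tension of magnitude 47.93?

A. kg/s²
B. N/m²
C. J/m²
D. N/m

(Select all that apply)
A, C, D

surface tension has SI base units: kg / s^2

Checking each option against kg / s^2:
  A. kg/s²: ✓ matches
  B. N/m²: ✗ does not match
  C. J/m²: ✓ matches
  D. N/m: ✓ matches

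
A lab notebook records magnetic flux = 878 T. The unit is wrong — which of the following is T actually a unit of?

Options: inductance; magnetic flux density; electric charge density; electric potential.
magnetic flux density

magnetic flux should have units dimensionally equivalent to kg * m^2 / (A * s^2) (e.g. Wb).
The given unit 'T' reduces to kg / (A * s^2). Of the listed options, that is the dimensionality of magnetic flux density.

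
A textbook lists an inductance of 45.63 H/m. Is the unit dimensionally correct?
No

inductance has SI base units: kg * m^2 / (A^2 * s^2)
H/m does NOT reduce to kg * m^2 / (A^2 * s^2); a valid unit for inductance would be e.g. H.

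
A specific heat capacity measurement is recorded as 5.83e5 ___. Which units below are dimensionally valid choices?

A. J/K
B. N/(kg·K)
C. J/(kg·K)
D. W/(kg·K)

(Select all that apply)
C

specific heat capacity has SI base units: m^2 / (s^2 * K)

Checking each option against m^2 / (s^2 * K):
  A. J/K: ✗ does not match
  B. N/(kg·K): ✗ does not match
  C. J/(kg·K): ✓ matches
  D. W/(kg·K): ✗ does not match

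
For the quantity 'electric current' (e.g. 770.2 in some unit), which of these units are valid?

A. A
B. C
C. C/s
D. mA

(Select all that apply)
A, C, D

electric current has SI base units: A

Checking each option against A:
  A. A: ✓ matches
  B. C: ✗ does not match
  C. C/s: ✓ matches
  D. mA: ✓ matches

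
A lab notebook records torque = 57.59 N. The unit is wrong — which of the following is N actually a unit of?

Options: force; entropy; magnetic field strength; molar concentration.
force

torque should have units dimensionally equivalent to kg * m^2 / s^2 (e.g. N·m).
The given unit 'N' reduces to kg * m / s^2. Of the listed options, that is the dimensionality of force.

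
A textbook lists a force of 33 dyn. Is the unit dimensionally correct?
Yes

force has SI base units: kg * m / s^2
dyn reduces to the same SI base units, so it is a valid unit for force.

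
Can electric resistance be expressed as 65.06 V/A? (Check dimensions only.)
Yes

electric resistance has SI base units: kg * m^2 / (A^2 * s^3)
V/A reduces to the same SI base units, so it is a valid unit for electric resistance.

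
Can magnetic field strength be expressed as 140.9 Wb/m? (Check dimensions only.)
No

magnetic field strength has SI base units: A / m
Wb/m does NOT reduce to A / m; a valid unit for magnetic field strength would be e.g. A/m.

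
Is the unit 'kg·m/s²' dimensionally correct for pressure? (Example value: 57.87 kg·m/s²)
No

pressure has SI base units: kg / (m * s^2)
kg·m/s² does NOT reduce to kg / (m * s^2); a valid unit for pressure would be e.g. Pa.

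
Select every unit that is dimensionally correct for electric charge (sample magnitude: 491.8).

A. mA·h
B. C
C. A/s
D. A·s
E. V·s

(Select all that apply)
A, B, D

electric charge has SI base units: A * s

Checking each option against A * s:
  A. mA·h: ✓ matches
  B. C: ✓ matches
  C. A/s: ✗ does not match
  D. A·s: ✓ matches
  E. V·s: ✗ does not match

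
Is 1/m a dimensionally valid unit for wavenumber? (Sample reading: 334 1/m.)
Yes

wavenumber has SI base units: 1 / m
1/m reduces to the same SI base units, so it is a valid unit for wavenumber.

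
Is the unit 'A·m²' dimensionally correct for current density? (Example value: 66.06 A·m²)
No

current density has SI base units: A / m^2
A·m² does NOT reduce to A / m^2; a valid unit for current density would be e.g. A/m².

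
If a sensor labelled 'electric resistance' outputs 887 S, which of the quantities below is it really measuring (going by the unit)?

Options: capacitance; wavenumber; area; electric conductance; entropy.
electric conductance

electric resistance should have units dimensionally equivalent to kg * m^2 / (A^2 * s^3) (e.g. Ω).
The given unit 'S' reduces to A^2 * s^3 / (kg * m^2). Of the listed options, that is the dimensionality of electric conductance.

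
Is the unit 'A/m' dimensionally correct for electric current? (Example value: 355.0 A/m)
No

electric current has SI base units: A
A/m does NOT reduce to A; a valid unit for electric current would be e.g. A.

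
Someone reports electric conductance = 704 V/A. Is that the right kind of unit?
No

electric conductance has SI base units: A^2 * s^3 / (kg * m^2)
V/A does NOT reduce to A^2 * s^3 / (kg * m^2); a valid unit for electric conductance would be e.g. S.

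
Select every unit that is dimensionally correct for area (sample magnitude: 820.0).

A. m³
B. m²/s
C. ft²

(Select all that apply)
C

area has SI base units: m^2

Checking each option against m^2:
  A. m³: ✗ does not match
  B. m²/s: ✗ does not match
  C. ft²: ✓ matches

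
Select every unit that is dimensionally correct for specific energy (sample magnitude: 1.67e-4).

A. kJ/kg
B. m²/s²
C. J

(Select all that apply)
A, B

specific energy has SI base units: m^2 / s^2

Checking each option against m^2 / s^2:
  A. kJ/kg: ✓ matches
  B. m²/s²: ✓ matches
  C. J: ✗ does not match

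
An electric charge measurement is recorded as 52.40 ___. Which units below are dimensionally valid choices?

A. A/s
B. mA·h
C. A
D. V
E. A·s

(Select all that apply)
B, E

electric charge has SI base units: A * s

Checking each option against A * s:
  A. A/s: ✗ does not match
  B. mA·h: ✓ matches
  C. A: ✗ does not match
  D. V: ✗ does not match
  E. A·s: ✓ matches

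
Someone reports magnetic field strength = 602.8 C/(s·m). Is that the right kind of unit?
Yes

magnetic field strength has SI base units: A / m
C/(s·m) reduces to the same SI base units, so it is a valid unit for magnetic field strength.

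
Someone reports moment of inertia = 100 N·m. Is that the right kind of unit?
No

moment of inertia has SI base units: kg * m^2
N·m does NOT reduce to kg * m^2; a valid unit for moment of inertia would be e.g. kg·m².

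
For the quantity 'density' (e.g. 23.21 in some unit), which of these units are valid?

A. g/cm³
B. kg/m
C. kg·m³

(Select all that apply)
A

density has SI base units: kg / m^3

Checking each option against kg / m^3:
  A. g/cm³: ✓ matches
  B. kg/m: ✗ does not match
  C. kg·m³: ✗ does not match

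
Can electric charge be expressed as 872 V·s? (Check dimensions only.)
No

electric charge has SI base units: A * s
V·s does NOT reduce to A * s; a valid unit for electric charge would be e.g. C.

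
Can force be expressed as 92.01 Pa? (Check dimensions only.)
No

force has SI base units: kg * m / s^2
Pa does NOT reduce to kg * m / s^2; a valid unit for force would be e.g. N.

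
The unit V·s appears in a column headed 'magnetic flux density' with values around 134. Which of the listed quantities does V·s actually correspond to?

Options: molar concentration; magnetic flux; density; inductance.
magnetic flux

magnetic flux density should have units dimensionally equivalent to kg / (A * s^2) (e.g. T).
The given unit 'V·s' reduces to kg * m^2 / (A * s^2). Of the listed options, that is the dimensionality of magnetic flux.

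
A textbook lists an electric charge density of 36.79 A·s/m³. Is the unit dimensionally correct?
Yes

electric charge density has SI base units: A * s / m^3
A·s/m³ reduces to the same SI base units, so it is a valid unit for electric charge density.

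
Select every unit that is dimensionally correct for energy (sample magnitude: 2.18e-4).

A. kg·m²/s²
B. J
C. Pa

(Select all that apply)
A, B

energy has SI base units: kg * m^2 / s^2

Checking each option against kg * m^2 / s^2:
  A. kg·m²/s²: ✓ matches
  B. J: ✓ matches
  C. Pa: ✗ does not match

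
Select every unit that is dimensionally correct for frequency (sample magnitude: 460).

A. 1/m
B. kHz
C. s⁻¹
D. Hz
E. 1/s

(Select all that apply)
B, C, D, E

frequency has SI base units: 1 / s

Checking each option against 1 / s:
  A. 1/m: ✗ does not match
  B. kHz: ✓ matches
  C. s⁻¹: ✓ matches
  D. Hz: ✓ matches
  E. 1/s: ✓ matches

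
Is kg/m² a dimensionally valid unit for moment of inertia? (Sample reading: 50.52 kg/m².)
No

moment of inertia has SI base units: kg * m^2
kg/m² does NOT reduce to kg * m^2; a valid unit for moment of inertia would be e.g. kg·m².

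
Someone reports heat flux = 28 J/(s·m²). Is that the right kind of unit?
Yes

heat flux has SI base units: kg / s^3
J/(s·m²) reduces to the same SI base units, so it is a valid unit for heat flux.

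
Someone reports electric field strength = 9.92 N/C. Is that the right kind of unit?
Yes

electric field strength has SI base units: kg * m / (A * s^3)
N/C reduces to the same SI base units, so it is a valid unit for electric field strength.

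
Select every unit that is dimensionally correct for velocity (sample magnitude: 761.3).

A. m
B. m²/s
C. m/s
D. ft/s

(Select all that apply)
C, D

velocity has SI base units: m / s

Checking each option against m / s:
  A. m: ✗ does not match
  B. m²/s: ✗ does not match
  C. m/s: ✓ matches
  D. ft/s: ✓ matches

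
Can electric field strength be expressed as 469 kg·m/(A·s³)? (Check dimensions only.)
Yes

electric field strength has SI base units: kg * m / (A * s^3)
kg·m/(A·s³) reduces to the same SI base units, so it is a valid unit for electric field strength.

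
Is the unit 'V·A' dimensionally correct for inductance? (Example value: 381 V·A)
No

inductance has SI base units: kg * m^2 / (A^2 * s^2)
V·A does NOT reduce to kg * m^2 / (A^2 * s^2); a valid unit for inductance would be e.g. H.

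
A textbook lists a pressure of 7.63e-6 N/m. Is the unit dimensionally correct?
No

pressure has SI base units: kg / (m * s^2)
N/m does NOT reduce to kg / (m * s^2); a valid unit for pressure would be e.g. Pa.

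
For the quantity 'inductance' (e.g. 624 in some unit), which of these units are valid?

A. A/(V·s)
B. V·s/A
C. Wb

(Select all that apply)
B

inductance has SI base units: kg * m^2 / (A^2 * s^2)

Checking each option against kg * m^2 / (A^2 * s^2):
  A. A/(V·s): ✗ does not match
  B. V·s/A: ✓ matches
  C. Wb: ✗ does not match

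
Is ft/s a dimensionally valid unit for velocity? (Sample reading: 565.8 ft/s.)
Yes

velocity has SI base units: m / s
ft/s reduces to the same SI base units, so it is a valid unit for velocity.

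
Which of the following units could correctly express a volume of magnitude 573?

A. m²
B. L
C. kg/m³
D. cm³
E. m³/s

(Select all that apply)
B, D

volume has SI base units: m^3

Checking each option against m^3:
  A. m²: ✗ does not match
  B. L: ✓ matches
  C. kg/m³: ✗ does not match
  D. cm³: ✓ matches
  E. m³/s: ✗ does not match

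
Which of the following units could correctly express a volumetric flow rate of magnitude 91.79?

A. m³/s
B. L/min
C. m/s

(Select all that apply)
A, B

volumetric flow rate has SI base units: m^3 / s

Checking each option against m^3 / s:
  A. m³/s: ✓ matches
  B. L/min: ✓ matches
  C. m/s: ✗ does not match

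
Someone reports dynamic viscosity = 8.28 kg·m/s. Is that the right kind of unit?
No

dynamic viscosity has SI base units: kg / (m * s)
kg·m/s does NOT reduce to kg / (m * s); a valid unit for dynamic viscosity would be e.g. Pa·s.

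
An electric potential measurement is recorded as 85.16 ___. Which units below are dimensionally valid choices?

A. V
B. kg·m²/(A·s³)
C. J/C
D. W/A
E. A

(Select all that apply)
A, B, C, D

electric potential has SI base units: kg * m^2 / (A * s^3)

Checking each option against kg * m^2 / (A * s^3):
  A. V: ✓ matches
  B. kg·m²/(A·s³): ✓ matches
  C. J/C: ✓ matches
  D. W/A: ✓ matches
  E. A: ✗ does not match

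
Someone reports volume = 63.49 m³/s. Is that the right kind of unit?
No

volume has SI base units: m^3
m³/s does NOT reduce to m^3; a valid unit for volume would be e.g. m³.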